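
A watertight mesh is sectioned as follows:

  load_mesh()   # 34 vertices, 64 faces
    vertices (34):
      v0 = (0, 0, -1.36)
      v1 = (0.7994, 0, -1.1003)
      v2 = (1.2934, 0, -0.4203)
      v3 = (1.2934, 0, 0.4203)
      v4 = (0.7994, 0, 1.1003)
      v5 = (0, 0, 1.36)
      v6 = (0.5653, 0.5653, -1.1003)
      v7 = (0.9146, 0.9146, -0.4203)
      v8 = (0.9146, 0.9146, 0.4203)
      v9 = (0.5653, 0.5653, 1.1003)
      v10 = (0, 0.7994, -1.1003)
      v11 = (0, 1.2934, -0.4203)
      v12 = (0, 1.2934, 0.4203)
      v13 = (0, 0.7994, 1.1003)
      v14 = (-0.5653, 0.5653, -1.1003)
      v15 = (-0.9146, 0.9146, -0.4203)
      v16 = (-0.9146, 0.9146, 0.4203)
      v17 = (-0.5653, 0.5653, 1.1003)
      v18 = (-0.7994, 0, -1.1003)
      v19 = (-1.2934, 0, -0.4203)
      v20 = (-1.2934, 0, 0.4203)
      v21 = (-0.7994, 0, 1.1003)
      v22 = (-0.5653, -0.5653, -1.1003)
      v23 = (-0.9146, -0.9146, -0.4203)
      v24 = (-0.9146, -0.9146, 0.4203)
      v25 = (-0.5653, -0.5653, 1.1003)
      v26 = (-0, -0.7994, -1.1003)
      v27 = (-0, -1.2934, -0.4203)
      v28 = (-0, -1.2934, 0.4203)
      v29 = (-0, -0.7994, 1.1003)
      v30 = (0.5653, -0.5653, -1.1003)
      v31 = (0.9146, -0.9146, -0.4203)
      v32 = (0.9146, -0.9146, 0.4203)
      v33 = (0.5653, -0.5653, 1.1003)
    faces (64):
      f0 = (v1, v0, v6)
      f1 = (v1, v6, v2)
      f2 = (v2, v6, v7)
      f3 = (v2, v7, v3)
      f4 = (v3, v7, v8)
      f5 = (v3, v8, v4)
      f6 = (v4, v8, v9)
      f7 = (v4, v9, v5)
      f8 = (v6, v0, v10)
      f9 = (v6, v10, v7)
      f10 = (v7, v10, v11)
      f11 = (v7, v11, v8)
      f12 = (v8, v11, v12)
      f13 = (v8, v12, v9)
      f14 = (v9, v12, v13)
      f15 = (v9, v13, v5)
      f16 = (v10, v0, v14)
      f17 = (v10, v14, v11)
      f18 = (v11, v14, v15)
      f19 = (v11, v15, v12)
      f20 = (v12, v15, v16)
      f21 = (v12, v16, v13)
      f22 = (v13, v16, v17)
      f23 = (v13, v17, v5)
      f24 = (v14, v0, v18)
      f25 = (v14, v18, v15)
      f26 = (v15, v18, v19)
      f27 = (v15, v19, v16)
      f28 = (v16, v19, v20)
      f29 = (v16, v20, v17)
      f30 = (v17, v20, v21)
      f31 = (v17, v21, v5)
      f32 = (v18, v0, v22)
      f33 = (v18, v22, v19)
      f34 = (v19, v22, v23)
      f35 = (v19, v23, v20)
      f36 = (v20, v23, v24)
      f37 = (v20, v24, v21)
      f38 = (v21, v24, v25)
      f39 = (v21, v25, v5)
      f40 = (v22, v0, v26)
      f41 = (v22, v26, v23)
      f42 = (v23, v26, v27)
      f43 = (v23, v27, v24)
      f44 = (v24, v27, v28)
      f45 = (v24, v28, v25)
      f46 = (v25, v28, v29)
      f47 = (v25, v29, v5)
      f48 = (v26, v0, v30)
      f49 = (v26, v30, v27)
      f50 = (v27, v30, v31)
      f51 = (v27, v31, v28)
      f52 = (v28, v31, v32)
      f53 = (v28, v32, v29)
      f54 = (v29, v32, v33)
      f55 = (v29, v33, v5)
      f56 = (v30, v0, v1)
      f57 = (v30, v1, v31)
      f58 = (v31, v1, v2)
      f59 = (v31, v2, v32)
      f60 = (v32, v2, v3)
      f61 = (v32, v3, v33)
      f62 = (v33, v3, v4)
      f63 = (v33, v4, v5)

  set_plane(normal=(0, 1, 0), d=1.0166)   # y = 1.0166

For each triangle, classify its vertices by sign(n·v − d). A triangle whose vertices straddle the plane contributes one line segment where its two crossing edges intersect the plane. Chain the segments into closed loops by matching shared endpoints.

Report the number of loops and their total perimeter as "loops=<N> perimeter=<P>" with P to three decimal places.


loops=1 perimeter=4.758

Straddling triangles (10 of 64):
  (v7,v10,v11) [--+] → (0, 1.0166, -0.80132)–(0.668324, 1.0166, -0.4203)  len=0.7693
  (v7,v11,v8) [-+-] → (0.668324, 1.0166, -0.4203)–(0.668324, 1.0166, 0.19395)  len=0.6143
  (v8,v11,v12) [-++] → (0.668324, 1.0166, 0.19395)–(0.668324, 1.0166, 0.4203)  len=0.2263
  (v8,v12,v9) [-+-] → (0.668324, 1.0166, 0.4203)–(0.214909, 1.0166, 0.678814)  len=0.5219
  (v9,v12,v13) [-+-] → (0.214909, 1.0166, 0.678814)–(0, 1.0166, 0.80132)  len=0.2474
  (v10,v14,v11) [--+] → (-0.214909, 1.0166, -0.678814)–(0, 1.0166, -0.80132)  len=0.2474
  (v11,v14,v15) [+--] → (-0.214909, 1.0166, -0.678814)–(-0.668324, 1.0166, -0.4203)  len=0.5219
  (v11,v15,v12) [+-+] → (-0.668324, 1.0166, -0.4203)–(-0.668324, 1.0166, -0.19395)  len=0.2263
  (v12,v15,v16) [+--] → (-0.668324, 1.0166, -0.19395)–(-0.668324, 1.0166, 0.4203)  len=0.6143
  (v12,v16,v13) [+--] → (-0.668324, 1.0166, 0.4203)–(0, 1.0166, 0.80132)  len=0.7693

Chained into 1 loop(s):
  loop 1: 10 segments, perimeter = 4.7584
Total perimeter = 4.758


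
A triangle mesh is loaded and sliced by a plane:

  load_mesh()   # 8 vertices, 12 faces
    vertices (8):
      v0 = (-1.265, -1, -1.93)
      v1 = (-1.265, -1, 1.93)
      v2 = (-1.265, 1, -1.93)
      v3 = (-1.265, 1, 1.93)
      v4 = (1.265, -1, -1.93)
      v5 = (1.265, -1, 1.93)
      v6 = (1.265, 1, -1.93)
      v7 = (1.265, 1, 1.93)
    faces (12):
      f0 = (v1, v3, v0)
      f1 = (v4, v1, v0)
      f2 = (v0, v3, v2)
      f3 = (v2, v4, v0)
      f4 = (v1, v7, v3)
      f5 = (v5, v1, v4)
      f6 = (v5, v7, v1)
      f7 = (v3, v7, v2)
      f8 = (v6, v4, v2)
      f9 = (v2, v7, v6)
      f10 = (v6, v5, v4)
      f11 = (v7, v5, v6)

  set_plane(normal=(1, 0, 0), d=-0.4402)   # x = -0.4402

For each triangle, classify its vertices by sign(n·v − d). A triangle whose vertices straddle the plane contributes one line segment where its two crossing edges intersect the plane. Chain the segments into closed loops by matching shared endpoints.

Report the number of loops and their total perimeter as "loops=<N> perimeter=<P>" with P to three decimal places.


Straddling triangles (8 of 12):
  (v4,v1,v0) [+--] → (-0.4402, -1, 0.671609)–(-0.4402, -1, -1.93)  len=2.6016
  (v2,v4,v0) [-+-] → (-0.4402, 0.347984, -1.93)–(-0.4402, -1, -1.93)  len=1.3480
  (v1,v7,v3) [-+-] → (-0.4402, -0.347984, 1.93)–(-0.4402, 1, 1.93)  len=1.3480
  (v5,v1,v4) [+-+] → (-0.4402, -1, 1.93)–(-0.4402, -1, 0.671609)  len=1.2584
  (v5,v7,v1) [++-] → (-0.4402, -0.347984, 1.93)–(-0.4402, -1, 1.93)  len=0.6520
  (v3,v7,v2) [-+-] → (-0.4402, 1, 1.93)–(-0.4402, 1, -0.671609)  len=2.6016
  (v6,v4,v2) [++-] → (-0.4402, 0.347984, -1.93)–(-0.4402, 1, -1.93)  len=0.6520
  (v2,v7,v6) [-++] → (-0.4402, 1, -0.671609)–(-0.4402, 1, -1.93)  len=1.2584

Chained into 1 loop(s):
  loop 1: 8 segments, perimeter = 11.7200
Total perimeter = 11.720

loops=1 perimeter=11.720


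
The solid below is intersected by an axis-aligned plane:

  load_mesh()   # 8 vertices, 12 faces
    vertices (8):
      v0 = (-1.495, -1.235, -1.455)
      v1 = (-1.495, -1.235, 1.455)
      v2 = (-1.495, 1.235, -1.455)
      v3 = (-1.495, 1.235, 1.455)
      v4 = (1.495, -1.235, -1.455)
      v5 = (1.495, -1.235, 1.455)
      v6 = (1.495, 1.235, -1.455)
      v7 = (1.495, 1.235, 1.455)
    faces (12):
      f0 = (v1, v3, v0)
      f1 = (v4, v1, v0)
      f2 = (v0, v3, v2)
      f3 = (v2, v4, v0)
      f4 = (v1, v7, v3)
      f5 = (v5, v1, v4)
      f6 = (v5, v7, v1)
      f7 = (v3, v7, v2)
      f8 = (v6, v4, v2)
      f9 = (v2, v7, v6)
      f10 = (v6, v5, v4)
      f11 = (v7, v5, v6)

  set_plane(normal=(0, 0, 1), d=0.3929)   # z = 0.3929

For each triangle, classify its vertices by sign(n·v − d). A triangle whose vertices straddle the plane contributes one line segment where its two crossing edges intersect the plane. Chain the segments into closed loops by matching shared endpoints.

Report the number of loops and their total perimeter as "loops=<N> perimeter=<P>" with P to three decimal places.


Straddling triangles (8 of 12):
  (v1,v3,v0) [++-] → (-1.495, 0.333492, 0.3929)–(-1.495, -1.235, 0.3929)  len=1.5685
  (v4,v1,v0) [-+-] → (-0.403701, -1.235, 0.3929)–(-1.495, -1.235, 0.3929)  len=1.0913
  (v0,v3,v2) [-+-] → (-1.495, 0.333492, 0.3929)–(-1.495, 1.235, 0.3929)  len=0.9015
  (v5,v1,v4) [++-] → (-0.403701, -1.235, 0.3929)–(1.495, -1.235, 0.3929)  len=1.8987
  (v3,v7,v2) [++-] → (0.403701, 1.235, 0.3929)–(-1.495, 1.235, 0.3929)  len=1.8987
  (v2,v7,v6) [-+-] → (0.403701, 1.235, 0.3929)–(1.495, 1.235, 0.3929)  len=1.0913
  (v6,v5,v4) [-+-] → (1.495, -0.333492, 0.3929)–(1.495, -1.235, 0.3929)  len=0.9015
  (v7,v5,v6) [++-] → (1.495, -0.333492, 0.3929)–(1.495, 1.235, 0.3929)  len=1.5685

Chained into 1 loop(s):
  loop 1: 8 segments, perimeter = 10.9200
Total perimeter = 10.920

loops=1 perimeter=10.920


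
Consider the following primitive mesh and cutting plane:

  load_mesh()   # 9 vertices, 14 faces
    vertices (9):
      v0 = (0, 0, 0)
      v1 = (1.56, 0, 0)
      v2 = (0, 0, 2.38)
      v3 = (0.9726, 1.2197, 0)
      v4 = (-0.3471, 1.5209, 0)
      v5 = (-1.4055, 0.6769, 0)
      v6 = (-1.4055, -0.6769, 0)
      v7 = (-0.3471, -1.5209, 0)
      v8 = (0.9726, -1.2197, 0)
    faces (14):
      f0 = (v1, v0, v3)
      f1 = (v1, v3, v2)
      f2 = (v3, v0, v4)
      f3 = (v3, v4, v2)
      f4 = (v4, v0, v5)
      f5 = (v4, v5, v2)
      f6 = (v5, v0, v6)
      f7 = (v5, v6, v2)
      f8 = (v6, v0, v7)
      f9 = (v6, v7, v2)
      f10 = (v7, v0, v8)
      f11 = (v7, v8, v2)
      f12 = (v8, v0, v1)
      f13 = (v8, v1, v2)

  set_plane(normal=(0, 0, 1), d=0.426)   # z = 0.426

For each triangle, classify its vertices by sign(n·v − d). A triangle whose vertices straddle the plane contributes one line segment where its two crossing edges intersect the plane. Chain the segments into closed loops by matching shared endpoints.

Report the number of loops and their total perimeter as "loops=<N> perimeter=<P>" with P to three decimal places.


loops=1 perimeter=7.780

Straddling triangles (7 of 14):
  (v1,v3,v2) [--+] → (0.798513, 1.00138, 0.426)–(1.28077, 0, 0.426)  len=1.1115
  (v3,v4,v2) [--+] → (-0.284972, 1.24867, 0.426)–(0.798513, 1.00138, 0.426)  len=1.1113
  (v4,v5,v2) [--+] → (-1.15393, 0.555741, 0.426)–(-0.284972, 1.24867, 0.426)  len=1.1114
  (v5,v6,v2) [--+] → (-1.15393, -0.555741, 0.426)–(-1.15393, 0.555741, 0.426)  len=1.1115
  (v6,v7,v2) [--+] → (-0.284972, -1.24867, 0.426)–(-1.15393, -0.555741, 0.426)  len=1.1114
  (v7,v8,v2) [--+] → (0.798513, -1.00138, 0.426)–(-0.284972, -1.24867, 0.426)  len=1.1113
  (v8,v1,v2) [--+] → (1.28077, 0, 0.426)–(0.798513, -1.00138, 0.426)  len=1.1115

Chained into 1 loop(s):
  loop 1: 7 segments, perimeter = 7.7799
Total perimeter = 7.780


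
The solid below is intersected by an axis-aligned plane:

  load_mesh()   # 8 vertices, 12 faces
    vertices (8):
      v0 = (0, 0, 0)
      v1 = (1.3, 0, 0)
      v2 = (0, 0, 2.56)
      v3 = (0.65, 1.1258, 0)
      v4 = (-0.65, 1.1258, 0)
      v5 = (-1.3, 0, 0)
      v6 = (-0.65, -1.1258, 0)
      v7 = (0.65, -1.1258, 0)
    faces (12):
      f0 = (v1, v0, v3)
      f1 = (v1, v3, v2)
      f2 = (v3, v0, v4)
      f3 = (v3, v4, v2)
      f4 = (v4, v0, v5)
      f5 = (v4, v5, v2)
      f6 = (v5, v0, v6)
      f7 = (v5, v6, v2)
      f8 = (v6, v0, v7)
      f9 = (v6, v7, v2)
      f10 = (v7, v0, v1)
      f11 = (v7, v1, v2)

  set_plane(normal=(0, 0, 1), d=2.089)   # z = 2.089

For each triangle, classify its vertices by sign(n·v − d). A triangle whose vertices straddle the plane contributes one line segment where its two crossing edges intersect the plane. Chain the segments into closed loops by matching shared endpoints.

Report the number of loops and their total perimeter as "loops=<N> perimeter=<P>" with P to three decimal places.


loops=1 perimeter=1.435

Straddling triangles (6 of 12):
  (v1,v3,v2) [--+] → (0.11959, 0.20713, 2.089)–(0.23918, 0, 2.089)  len=0.2392
  (v3,v4,v2) [--+] → (-0.11959, 0.20713, 2.089)–(0.11959, 0.20713, 2.089)  len=0.2392
  (v4,v5,v2) [--+] → (-0.23918, 0, 2.089)–(-0.11959, 0.20713, 2.089)  len=0.2392
  (v5,v6,v2) [--+] → (-0.11959, -0.20713, 2.089)–(-0.23918, 0, 2.089)  len=0.2392
  (v6,v7,v2) [--+] → (0.11959, -0.20713, 2.089)–(-0.11959, -0.20713, 2.089)  len=0.2392
  (v7,v1,v2) [--+] → (0.23918, 0, 2.089)–(0.11959, -0.20713, 2.089)  len=0.2392

Chained into 1 loop(s):
  loop 1: 6 segments, perimeter = 1.4351
Total perimeter = 1.435


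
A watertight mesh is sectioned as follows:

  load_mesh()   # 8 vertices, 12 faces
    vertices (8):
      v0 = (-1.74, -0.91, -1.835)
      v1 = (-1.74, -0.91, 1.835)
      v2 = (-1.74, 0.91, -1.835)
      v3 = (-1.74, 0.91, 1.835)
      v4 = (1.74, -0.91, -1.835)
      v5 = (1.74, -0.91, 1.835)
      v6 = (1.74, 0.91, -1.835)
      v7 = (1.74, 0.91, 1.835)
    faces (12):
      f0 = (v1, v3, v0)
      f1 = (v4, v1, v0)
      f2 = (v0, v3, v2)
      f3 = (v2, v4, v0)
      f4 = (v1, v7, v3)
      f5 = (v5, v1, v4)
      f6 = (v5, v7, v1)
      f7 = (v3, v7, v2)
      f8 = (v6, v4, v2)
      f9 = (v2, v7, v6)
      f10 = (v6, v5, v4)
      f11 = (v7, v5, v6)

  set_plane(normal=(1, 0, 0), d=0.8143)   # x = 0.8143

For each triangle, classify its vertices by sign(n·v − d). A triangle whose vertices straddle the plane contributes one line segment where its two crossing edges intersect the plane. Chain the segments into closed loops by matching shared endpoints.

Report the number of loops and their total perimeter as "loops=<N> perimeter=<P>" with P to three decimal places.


Straddling triangles (8 of 12):
  (v4,v1,v0) [+--] → (0.8143, -0.91, -0.858759)–(0.8143, -0.91, -1.835)  len=0.9762
  (v2,v4,v0) [-+-] → (0.8143, -0.42587, -1.835)–(0.8143, -0.91, -1.835)  len=0.4841
  (v1,v7,v3) [-+-] → (0.8143, 0.42587, 1.835)–(0.8143, 0.91, 1.835)  len=0.4841
  (v5,v1,v4) [+-+] → (0.8143, -0.91, 1.835)–(0.8143, -0.91, -0.858759)  len=2.6938
  (v5,v7,v1) [++-] → (0.8143, 0.42587, 1.835)–(0.8143, -0.91, 1.835)  len=1.3359
  (v3,v7,v2) [-+-] → (0.8143, 0.91, 1.835)–(0.8143, 0.91, 0.858759)  len=0.9762
  (v6,v4,v2) [++-] → (0.8143, -0.42587, -1.835)–(0.8143, 0.91, -1.835)  len=1.3359
  (v2,v7,v6) [-++] → (0.8143, 0.91, 0.858759)–(0.8143, 0.91, -1.835)  len=2.6938

Chained into 1 loop(s):
  loop 1: 8 segments, perimeter = 10.9800
Total perimeter = 10.980

loops=1 perimeter=10.980


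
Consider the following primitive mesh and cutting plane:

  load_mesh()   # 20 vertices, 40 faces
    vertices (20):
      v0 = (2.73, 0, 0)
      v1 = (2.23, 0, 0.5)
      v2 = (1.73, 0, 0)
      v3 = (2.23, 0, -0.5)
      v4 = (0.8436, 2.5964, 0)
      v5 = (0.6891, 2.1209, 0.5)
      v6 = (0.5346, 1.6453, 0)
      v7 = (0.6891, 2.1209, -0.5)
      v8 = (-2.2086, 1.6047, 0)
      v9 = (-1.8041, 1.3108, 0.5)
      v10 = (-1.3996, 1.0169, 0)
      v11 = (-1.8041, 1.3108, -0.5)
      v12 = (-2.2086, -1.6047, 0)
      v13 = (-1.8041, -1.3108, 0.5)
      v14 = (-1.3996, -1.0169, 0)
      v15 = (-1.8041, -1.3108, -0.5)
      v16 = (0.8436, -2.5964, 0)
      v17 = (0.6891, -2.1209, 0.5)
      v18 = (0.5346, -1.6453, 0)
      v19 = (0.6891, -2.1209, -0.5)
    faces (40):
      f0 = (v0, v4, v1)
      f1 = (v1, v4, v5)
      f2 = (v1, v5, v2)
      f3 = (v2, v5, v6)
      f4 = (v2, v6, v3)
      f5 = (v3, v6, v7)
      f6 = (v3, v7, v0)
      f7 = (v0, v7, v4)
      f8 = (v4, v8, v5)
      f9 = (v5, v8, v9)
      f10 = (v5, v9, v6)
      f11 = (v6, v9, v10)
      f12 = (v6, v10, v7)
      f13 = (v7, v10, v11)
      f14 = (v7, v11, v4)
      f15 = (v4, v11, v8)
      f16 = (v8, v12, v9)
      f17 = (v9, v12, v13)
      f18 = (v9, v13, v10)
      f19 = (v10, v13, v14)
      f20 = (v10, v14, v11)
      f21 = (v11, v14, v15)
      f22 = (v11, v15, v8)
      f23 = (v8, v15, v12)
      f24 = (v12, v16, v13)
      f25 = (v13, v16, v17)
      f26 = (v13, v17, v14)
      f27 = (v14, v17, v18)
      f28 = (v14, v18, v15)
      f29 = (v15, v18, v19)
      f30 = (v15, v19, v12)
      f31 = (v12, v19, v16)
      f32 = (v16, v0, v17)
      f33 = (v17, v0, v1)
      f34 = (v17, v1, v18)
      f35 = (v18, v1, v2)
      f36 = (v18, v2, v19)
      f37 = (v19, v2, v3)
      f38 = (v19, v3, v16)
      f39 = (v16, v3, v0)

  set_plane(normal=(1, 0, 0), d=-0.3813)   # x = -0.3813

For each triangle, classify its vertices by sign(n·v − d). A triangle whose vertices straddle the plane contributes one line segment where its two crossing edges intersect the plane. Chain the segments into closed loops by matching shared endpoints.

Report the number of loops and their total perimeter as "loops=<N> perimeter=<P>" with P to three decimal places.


Straddling triangles (16 of 40):
  (v4,v8,v5) [+-+] → (-0.3813, 2.19841, 0)–(-0.3813, 1.93022, 0.315302)  len=0.4139
  (v5,v8,v9) [+--] → (-0.3813, 1.93022, 0.315302)–(-0.3813, 1.7731, 0.5)  len=0.2425
  (v5,v9,v6) [+-+] → (-0.3813, 1.7731, 0.5)–(-0.3813, 1.5143, 0.195814)  len=0.3994
  (v6,v9,v10) [+--] → (-0.3813, 1.5143, 0.195814)–(-0.3813, 1.34773, 0)  len=0.2571
  (v6,v10,v7) [+-+] → (-0.3813, 1.34773, 0)–(-0.3813, 1.55513, -0.243764)  len=0.3201
  (v7,v10,v11) [+--] → (-0.3813, 1.55513, -0.243764)–(-0.3813, 1.7731, -0.5)  len=0.3364
  (v7,v11,v4) [+-+] → (-0.3813, 1.7731, -0.5)–(-0.3813, 2.00165, -0.231314)  len=0.3527
  (v4,v11,v8) [+--] → (-0.3813, 2.00165, -0.231314)–(-0.3813, 2.19841, 0)  len=0.3037
  (v12,v16,v13) [-+-] → (-0.3813, -2.19841, 0)–(-0.3813, -2.00165, 0.231314)  len=0.3037
  (v13,v16,v17) [-++] → (-0.3813, -2.00165, 0.231314)–(-0.3813, -1.7731, 0.5)  len=0.3527
  (v13,v17,v14) [-+-] → (-0.3813, -1.7731, 0.5)–(-0.3813, -1.55513, 0.243764)  len=0.3364
  (v14,v17,v18) [-++] → (-0.3813, -1.55513, 0.243764)–(-0.3813, -1.34773, 0)  len=0.3201
  (v14,v18,v15) [-+-] → (-0.3813, -1.34773, 0)–(-0.3813, -1.5143, -0.195814)  len=0.2571
  (v15,v18,v19) [-++] → (-0.3813, -1.5143, -0.195814)–(-0.3813, -1.7731, -0.5)  len=0.3994
  (v15,v19,v12) [-+-] → (-0.3813, -1.7731, -0.5)–(-0.3813, -1.93022, -0.315302)  len=0.2425
  (v12,v19,v16) [-++] → (-0.3813, -1.93022, -0.315302)–(-0.3813, -2.19841, 0)  len=0.4139

Chained into 2 loop(s):
  loop 1: 8 segments, perimeter = 2.6258
  loop 2: 8 segments, perimeter = 2.6258
Total perimeter = 5.252

loops=2 perimeter=5.252


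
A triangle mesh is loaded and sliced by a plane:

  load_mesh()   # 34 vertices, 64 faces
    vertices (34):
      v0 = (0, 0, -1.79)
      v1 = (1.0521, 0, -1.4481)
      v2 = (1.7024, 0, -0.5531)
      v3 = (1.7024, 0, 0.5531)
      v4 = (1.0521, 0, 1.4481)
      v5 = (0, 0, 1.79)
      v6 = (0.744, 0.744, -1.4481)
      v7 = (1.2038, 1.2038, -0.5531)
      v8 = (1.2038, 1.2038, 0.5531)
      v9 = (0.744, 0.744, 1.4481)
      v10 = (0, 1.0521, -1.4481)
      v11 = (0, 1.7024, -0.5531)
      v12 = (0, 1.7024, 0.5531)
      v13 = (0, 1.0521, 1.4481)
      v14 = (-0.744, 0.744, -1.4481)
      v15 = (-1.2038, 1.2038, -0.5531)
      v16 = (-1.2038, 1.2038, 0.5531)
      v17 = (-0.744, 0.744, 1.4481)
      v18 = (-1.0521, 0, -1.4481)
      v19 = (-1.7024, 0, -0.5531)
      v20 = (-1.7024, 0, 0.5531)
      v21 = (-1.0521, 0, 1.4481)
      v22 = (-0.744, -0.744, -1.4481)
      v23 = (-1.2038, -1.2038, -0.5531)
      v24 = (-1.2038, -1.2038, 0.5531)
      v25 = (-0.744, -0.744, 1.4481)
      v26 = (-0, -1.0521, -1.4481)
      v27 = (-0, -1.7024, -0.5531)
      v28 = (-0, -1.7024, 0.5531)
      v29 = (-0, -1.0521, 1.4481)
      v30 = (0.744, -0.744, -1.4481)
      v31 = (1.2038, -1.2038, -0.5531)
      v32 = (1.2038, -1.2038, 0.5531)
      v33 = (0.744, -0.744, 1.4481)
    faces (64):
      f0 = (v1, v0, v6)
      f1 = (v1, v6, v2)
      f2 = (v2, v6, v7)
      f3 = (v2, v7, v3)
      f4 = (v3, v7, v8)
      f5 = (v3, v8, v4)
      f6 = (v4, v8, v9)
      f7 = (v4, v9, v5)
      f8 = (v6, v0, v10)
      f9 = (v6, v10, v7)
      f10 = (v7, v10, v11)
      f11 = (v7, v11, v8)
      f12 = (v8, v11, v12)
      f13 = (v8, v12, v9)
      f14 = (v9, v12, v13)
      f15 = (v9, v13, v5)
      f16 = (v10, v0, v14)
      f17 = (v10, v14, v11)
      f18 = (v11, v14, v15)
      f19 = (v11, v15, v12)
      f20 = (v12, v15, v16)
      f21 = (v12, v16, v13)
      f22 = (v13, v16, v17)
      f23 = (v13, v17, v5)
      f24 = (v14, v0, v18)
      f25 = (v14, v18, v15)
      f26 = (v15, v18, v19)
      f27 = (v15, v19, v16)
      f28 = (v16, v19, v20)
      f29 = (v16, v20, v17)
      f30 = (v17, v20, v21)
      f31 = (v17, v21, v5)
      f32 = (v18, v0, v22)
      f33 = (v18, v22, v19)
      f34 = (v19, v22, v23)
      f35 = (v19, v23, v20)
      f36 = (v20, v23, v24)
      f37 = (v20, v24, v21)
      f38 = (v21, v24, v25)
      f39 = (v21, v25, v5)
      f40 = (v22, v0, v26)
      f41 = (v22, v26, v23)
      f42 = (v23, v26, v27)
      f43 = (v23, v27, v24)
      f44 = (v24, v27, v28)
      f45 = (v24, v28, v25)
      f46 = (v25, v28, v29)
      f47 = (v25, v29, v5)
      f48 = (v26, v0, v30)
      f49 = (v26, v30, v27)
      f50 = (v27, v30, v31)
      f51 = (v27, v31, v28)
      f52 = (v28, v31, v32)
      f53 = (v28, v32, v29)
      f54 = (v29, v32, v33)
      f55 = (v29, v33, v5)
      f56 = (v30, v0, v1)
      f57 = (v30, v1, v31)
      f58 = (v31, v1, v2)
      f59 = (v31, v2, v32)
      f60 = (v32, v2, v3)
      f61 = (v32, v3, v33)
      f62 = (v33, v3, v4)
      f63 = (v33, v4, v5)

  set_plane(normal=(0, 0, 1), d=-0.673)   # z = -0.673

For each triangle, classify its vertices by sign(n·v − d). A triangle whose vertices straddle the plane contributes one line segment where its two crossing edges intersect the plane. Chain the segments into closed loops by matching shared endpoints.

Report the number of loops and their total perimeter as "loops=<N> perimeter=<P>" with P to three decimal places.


loops=1 perimeter=9.890

Straddling triangles (16 of 64):
  (v1,v6,v2) [--+] → (1.57401, 0.0996711, -0.673)–(1.61528, 0, -0.673)  len=0.1079
  (v2,v6,v7) [+-+] → (1.57401, 0.0996711, -0.673)–(1.1422, 1.1422, -0.673)  len=1.1284
  (v6,v10,v7) [--+] → (1.04253, 1.18348, -0.673)–(1.1422, 1.1422, -0.673)  len=0.1079
  (v7,v10,v11) [+-+] → (1.04253, 1.18348, -0.673)–(0, 1.61528, -0.673)  len=1.1284
  (v10,v14,v11) [--+] → (-0.0996711, 1.57401, -0.673)–(0, 1.61528, -0.673)  len=0.1079
  (v11,v14,v15) [+-+] → (-0.0996711, 1.57401, -0.673)–(-1.1422, 1.1422, -0.673)  len=1.1284
  (v14,v18,v15) [--+] → (-1.18348, 1.04253, -0.673)–(-1.1422, 1.1422, -0.673)  len=0.1079
  (v15,v18,v19) [+-+] → (-1.18348, 1.04253, -0.673)–(-1.61528, 0, -0.673)  len=1.1284
  (v18,v22,v19) [--+] → (-1.57401, -0.0996711, -0.673)–(-1.61528, 0, -0.673)  len=0.1079
  (v19,v22,v23) [+-+] → (-1.57401, -0.0996711, -0.673)–(-1.1422, -1.1422, -0.673)  len=1.1284
  (v22,v26,v23) [--+] → (-1.04253, -1.18348, -0.673)–(-1.1422, -1.1422, -0.673)  len=0.1079
  (v23,v26,v27) [+-+] → (-1.04253, -1.18348, -0.673)–(0, -1.61528, -0.673)  len=1.1284
  (v26,v30,v27) [--+] → (0.0996711, -1.57401, -0.673)–(0, -1.61528, -0.673)  len=0.1079
  (v27,v30,v31) [+-+] → (0.0996711, -1.57401, -0.673)–(1.1422, -1.1422, -0.673)  len=1.1284
  (v30,v1,v31) [--+] → (1.18348, -1.04253, -0.673)–(1.1422, -1.1422, -0.673)  len=0.1079
  (v31,v1,v2) [+-+] → (1.18348, -1.04253, -0.673)–(1.61528, 0, -0.673)  len=1.1284

Chained into 1 loop(s):
  loop 1: 16 segments, perimeter = 9.8904
Total perimeter = 9.890


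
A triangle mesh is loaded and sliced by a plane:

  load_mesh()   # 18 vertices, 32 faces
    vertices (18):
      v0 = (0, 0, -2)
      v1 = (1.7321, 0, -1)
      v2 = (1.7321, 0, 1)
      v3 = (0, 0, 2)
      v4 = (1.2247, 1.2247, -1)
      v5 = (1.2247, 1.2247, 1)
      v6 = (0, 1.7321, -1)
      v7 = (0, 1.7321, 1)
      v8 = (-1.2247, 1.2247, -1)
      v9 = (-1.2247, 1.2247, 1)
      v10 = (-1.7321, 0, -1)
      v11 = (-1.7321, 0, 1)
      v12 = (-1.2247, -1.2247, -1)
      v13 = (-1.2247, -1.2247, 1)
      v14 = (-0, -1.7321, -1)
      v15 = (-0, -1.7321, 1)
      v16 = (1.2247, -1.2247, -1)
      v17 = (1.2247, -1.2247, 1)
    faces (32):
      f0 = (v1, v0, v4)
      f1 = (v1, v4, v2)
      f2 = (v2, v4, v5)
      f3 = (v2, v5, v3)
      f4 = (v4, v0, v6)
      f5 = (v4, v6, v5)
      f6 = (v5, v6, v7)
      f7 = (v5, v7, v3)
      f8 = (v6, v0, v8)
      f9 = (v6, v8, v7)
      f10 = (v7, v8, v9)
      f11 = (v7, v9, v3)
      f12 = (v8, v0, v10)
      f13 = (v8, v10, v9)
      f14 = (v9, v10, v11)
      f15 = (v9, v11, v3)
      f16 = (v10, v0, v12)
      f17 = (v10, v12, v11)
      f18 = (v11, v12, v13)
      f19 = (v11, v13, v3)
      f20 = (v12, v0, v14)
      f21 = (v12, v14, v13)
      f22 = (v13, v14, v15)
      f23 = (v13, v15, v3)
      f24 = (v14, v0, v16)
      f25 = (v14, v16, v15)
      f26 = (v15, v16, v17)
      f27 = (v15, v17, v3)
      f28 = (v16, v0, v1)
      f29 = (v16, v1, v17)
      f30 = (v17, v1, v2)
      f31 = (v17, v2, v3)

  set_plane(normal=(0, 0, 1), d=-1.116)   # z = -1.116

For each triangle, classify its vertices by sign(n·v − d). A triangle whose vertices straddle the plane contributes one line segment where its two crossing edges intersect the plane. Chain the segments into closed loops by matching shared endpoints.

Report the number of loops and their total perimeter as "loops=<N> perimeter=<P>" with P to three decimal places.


loops=1 perimeter=9.375

Straddling triangles (8 of 32):
  (v1,v0,v4) [+-+] → (1.53118, 0, -1.116)–(1.08263, 1.08263, -1.116)  len=1.1719
  (v4,v0,v6) [+-+] → (1.08263, 1.08263, -1.116)–(0, 1.53118, -1.116)  len=1.1719
  (v6,v0,v8) [+-+] → (0, 1.53118, -1.116)–(-1.08263, 1.08263, -1.116)  len=1.1719
  (v8,v0,v10) [+-+] → (-1.08263, 1.08263, -1.116)–(-1.53118, 0, -1.116)  len=1.1719
  (v10,v0,v12) [+-+] → (-1.53118, 0, -1.116)–(-1.08263, -1.08263, -1.116)  len=1.1719
  (v12,v0,v14) [+-+] → (-1.08263, -1.08263, -1.116)–(0, -1.53118, -1.116)  len=1.1719
  (v14,v0,v16) [+-+] → (0, -1.53118, -1.116)–(1.08263, -1.08263, -1.116)  len=1.1719
  (v16,v0,v1) [+-+] → (1.08263, -1.08263, -1.116)–(1.53118, 0, -1.116)  len=1.1719

Chained into 1 loop(s):
  loop 1: 8 segments, perimeter = 9.3750
Total perimeter = 9.375


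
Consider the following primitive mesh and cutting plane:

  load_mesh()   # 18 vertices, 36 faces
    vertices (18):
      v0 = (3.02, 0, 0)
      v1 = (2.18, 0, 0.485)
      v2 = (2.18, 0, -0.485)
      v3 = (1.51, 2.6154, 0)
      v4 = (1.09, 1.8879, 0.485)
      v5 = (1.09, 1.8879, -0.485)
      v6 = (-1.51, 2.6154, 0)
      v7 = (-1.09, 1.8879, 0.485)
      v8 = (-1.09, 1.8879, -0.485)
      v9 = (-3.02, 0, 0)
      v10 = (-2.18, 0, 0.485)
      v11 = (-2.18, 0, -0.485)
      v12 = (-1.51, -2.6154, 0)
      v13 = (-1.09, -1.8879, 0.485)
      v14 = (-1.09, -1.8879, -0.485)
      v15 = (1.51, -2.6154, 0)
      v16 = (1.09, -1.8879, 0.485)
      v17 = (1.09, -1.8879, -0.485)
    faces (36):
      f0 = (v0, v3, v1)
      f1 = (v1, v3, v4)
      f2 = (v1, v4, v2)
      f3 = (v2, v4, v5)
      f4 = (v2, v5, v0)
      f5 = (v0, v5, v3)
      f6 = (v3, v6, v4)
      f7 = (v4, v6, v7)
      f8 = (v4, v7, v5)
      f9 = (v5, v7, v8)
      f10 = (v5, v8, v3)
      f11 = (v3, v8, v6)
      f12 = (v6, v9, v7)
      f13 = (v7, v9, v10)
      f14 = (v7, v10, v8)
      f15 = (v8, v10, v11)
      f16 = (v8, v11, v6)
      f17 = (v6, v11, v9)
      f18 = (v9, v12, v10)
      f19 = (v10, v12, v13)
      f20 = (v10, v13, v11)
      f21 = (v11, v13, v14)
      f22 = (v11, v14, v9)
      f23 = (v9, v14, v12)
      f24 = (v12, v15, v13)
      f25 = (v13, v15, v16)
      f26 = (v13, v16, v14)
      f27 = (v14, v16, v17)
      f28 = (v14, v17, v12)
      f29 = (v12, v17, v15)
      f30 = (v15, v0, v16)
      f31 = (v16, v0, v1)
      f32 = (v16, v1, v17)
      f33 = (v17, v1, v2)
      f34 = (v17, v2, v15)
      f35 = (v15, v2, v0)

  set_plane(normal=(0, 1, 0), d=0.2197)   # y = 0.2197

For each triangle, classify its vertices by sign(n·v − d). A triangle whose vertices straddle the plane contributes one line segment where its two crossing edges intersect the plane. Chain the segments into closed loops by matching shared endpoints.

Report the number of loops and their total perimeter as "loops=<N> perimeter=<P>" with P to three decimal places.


Straddling triangles (12 of 36):
  (v0,v3,v1) [-+-] → (2.89316, 0.2197, 0)–(2.12372, 0.2197, 0.444259)  len=0.8885
  (v1,v3,v4) [-++] → (2.12372, 0.2197, 0.444259)–(2.05315, 0.2197, 0.485)  len=0.0815
  (v1,v4,v2) [-+-] → (2.05315, 0.2197, 0.485)–(2.05315, 0.2197, -0.372118)  len=0.8571
  (v2,v4,v5) [-++] → (2.05315, 0.2197, -0.372118)–(2.05315, 0.2197, -0.485)  len=0.1129
  (v2,v5,v0) [-+-] → (2.05315, 0.2197, -0.485)–(2.7954, 0.2197, -0.0564408)  len=0.8571
  (v0,v5,v3) [-++] → (2.7954, 0.2197, -0.0564408)–(2.89316, 0.2197, 0)  len=0.1129
  (v6,v9,v7) [+-+] → (-2.89316, 0.2197, 0)–(-2.7954, 0.2197, 0.0564408)  len=0.1129
  (v7,v9,v10) [+--] → (-2.7954, 0.2197, 0.0564408)–(-2.05315, 0.2197, 0.485)  len=0.8571
  (v7,v10,v8) [+-+] → (-2.05315, 0.2197, 0.485)–(-2.05315, 0.2197, 0.372118)  len=0.1129
  (v8,v10,v11) [+--] → (-2.05315, 0.2197, 0.372118)–(-2.05315, 0.2197, -0.485)  len=0.8571
  (v8,v11,v6) [+-+] → (-2.05315, 0.2197, -0.485)–(-2.12372, 0.2197, -0.444259)  len=0.0815
  (v6,v11,v9) [+--] → (-2.12372, 0.2197, -0.444259)–(-2.89316, 0.2197, 0)  len=0.8885

Chained into 2 loop(s):
  loop 1: 6 segments, perimeter = 2.9099
  loop 2: 6 segments, perimeter = 2.9099
Total perimeter = 5.820

loops=2 perimeter=5.820


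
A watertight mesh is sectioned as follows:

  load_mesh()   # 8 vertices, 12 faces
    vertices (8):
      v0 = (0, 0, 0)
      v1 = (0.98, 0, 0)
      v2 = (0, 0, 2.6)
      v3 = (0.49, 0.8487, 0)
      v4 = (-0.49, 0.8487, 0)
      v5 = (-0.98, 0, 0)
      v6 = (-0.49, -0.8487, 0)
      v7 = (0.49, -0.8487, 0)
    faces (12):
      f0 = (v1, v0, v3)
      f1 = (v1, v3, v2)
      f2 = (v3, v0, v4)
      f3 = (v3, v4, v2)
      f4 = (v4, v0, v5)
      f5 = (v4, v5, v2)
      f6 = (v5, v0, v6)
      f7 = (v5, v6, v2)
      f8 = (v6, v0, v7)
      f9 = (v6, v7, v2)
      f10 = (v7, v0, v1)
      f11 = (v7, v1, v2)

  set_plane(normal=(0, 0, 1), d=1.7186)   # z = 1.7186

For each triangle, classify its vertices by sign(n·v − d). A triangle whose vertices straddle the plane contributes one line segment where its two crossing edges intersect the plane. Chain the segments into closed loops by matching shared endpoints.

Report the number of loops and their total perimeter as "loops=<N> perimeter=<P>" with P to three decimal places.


Straddling triangles (6 of 12):
  (v1,v3,v2) [--+] → (0.16611, 0.287709, 1.7186)–(0.33222, 0, 1.7186)  len=0.3322
  (v3,v4,v2) [--+] → (-0.16611, 0.287709, 1.7186)–(0.16611, 0.287709, 1.7186)  len=0.3322
  (v4,v5,v2) [--+] → (-0.33222, 0, 1.7186)–(-0.16611, 0.287709, 1.7186)  len=0.3322
  (v5,v6,v2) [--+] → (-0.16611, -0.287709, 1.7186)–(-0.33222, 0, 1.7186)  len=0.3322
  (v6,v7,v2) [--+] → (0.16611, -0.287709, 1.7186)–(-0.16611, -0.287709, 1.7186)  len=0.3322
  (v7,v1,v2) [--+] → (0.33222, 0, 1.7186)–(0.16611, -0.287709, 1.7186)  len=0.3322

Chained into 1 loop(s):
  loop 1: 6 segments, perimeter = 1.9933
Total perimeter = 1.993

loops=1 perimeter=1.993


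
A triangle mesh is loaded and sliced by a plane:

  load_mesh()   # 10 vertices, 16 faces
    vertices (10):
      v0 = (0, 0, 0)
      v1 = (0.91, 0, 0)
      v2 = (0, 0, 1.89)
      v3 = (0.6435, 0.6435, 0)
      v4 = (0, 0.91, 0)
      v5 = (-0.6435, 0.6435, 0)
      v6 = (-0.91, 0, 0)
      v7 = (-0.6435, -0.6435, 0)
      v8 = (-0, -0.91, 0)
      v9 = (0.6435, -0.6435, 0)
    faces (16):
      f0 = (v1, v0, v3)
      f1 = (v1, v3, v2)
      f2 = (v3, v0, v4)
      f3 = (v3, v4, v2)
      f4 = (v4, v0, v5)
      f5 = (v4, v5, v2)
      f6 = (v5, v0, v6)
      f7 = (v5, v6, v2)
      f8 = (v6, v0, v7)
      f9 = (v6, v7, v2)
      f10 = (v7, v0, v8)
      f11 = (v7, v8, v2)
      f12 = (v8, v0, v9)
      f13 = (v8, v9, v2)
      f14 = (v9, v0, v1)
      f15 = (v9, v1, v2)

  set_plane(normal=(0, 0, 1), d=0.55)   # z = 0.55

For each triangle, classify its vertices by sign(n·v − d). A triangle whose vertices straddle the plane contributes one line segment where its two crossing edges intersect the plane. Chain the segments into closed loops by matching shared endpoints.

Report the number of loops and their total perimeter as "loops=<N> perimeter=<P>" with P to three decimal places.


Straddling triangles (8 of 16):
  (v1,v3,v2) [--+] → (0.456238, 0.456238, 0.55)–(0.645185, 0, 0.55)  len=0.4938
  (v3,v4,v2) [--+] → (0, 0.645185, 0.55)–(0.456238, 0.456238, 0.55)  len=0.4938
  (v4,v5,v2) [--+] → (-0.456238, 0.456238, 0.55)–(0, 0.645185, 0.55)  len=0.4938
  (v5,v6,v2) [--+] → (-0.645185, 0, 0.55)–(-0.456238, 0.456238, 0.55)  len=0.4938
  (v6,v7,v2) [--+] → (-0.456238, -0.456238, 0.55)–(-0.645185, 0, 0.55)  len=0.4938
  (v7,v8,v2) [--+] → (0, -0.645185, 0.55)–(-0.456238, -0.456238, 0.55)  len=0.4938
  (v8,v9,v2) [--+] → (0.456238, -0.456238, 0.55)–(0, -0.645185, 0.55)  len=0.4938
  (v9,v1,v2) [--+] → (0.645185, 0, 0.55)–(0.456238, -0.456238, 0.55)  len=0.4938

Chained into 1 loop(s):
  loop 1: 8 segments, perimeter = 3.9505
Total perimeter = 3.951

loops=1 perimeter=3.951


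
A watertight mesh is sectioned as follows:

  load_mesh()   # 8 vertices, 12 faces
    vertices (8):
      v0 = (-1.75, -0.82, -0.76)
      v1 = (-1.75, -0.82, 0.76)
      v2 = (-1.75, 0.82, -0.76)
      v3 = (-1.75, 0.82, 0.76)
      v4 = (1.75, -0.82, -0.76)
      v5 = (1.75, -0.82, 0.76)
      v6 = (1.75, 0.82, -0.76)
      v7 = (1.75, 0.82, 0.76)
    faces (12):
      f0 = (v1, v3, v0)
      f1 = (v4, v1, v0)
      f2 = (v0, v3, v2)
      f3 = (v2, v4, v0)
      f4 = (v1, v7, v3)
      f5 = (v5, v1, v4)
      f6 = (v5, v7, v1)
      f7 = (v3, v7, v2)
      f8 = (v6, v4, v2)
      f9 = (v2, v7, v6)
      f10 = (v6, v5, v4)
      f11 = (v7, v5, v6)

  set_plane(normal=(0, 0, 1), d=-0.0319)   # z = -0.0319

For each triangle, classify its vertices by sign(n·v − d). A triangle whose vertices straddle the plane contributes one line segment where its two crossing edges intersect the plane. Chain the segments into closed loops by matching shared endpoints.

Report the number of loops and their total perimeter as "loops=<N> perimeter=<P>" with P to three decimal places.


loops=1 perimeter=10.280

Straddling triangles (8 of 12):
  (v1,v3,v0) [++-] → (-1.75, -0.0344184, -0.0319)–(-1.75, -0.82, -0.0319)  len=0.7856
  (v4,v1,v0) [-+-] → (0.0734539, -0.82, -0.0319)–(-1.75, -0.82, -0.0319)  len=1.8235
  (v0,v3,v2) [-+-] → (-1.75, -0.0344184, -0.0319)–(-1.75, 0.82, -0.0319)  len=0.8544
  (v5,v1,v4) [++-] → (0.0734539, -0.82, -0.0319)–(1.75, -0.82, -0.0319)  len=1.6765
  (v3,v7,v2) [++-] → (-0.0734539, 0.82, -0.0319)–(-1.75, 0.82, -0.0319)  len=1.6765
  (v2,v7,v6) [-+-] → (-0.0734539, 0.82, -0.0319)–(1.75, 0.82, -0.0319)  len=1.8235
  (v6,v5,v4) [-+-] → (1.75, 0.0344184, -0.0319)–(1.75, -0.82, -0.0319)  len=0.8544
  (v7,v5,v6) [++-] → (1.75, 0.0344184, -0.0319)–(1.75, 0.82, -0.0319)  len=0.7856

Chained into 1 loop(s):
  loop 1: 8 segments, perimeter = 10.2800
Total perimeter = 10.280


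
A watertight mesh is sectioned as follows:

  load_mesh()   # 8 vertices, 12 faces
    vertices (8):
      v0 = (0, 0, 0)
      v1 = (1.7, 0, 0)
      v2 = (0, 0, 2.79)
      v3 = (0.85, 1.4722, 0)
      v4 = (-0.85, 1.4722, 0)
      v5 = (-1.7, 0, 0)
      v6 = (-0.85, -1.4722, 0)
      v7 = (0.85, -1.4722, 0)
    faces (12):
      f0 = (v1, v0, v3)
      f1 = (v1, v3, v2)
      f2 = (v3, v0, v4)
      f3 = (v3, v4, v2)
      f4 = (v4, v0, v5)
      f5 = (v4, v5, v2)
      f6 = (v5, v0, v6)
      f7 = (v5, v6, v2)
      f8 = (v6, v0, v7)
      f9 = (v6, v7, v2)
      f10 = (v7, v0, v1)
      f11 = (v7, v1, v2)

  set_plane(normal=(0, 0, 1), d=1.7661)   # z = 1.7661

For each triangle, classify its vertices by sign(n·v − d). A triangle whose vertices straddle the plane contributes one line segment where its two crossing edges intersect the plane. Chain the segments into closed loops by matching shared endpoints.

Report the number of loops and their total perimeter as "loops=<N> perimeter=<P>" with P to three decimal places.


loops=1 perimeter=3.743

Straddling triangles (6 of 12):
  (v1,v3,v2) [--+] → (0.311941, 0.540282, 1.7661)–(0.623882, 0, 1.7661)  len=0.6239
  (v3,v4,v2) [--+] → (-0.311941, 0.540282, 1.7661)–(0.311941, 0.540282, 1.7661)  len=0.6239
  (v4,v5,v2) [--+] → (-0.623882, 0, 1.7661)–(-0.311941, 0.540282, 1.7661)  len=0.6239
  (v5,v6,v2) [--+] → (-0.311941, -0.540282, 1.7661)–(-0.623882, 0, 1.7661)  len=0.6239
  (v6,v7,v2) [--+] → (0.311941, -0.540282, 1.7661)–(-0.311941, -0.540282, 1.7661)  len=0.6239
  (v7,v1,v2) [--+] → (0.623882, 0, 1.7661)–(0.311941, -0.540282, 1.7661)  len=0.6239

Chained into 1 loop(s):
  loop 1: 6 segments, perimeter = 3.7432
Total perimeter = 3.743


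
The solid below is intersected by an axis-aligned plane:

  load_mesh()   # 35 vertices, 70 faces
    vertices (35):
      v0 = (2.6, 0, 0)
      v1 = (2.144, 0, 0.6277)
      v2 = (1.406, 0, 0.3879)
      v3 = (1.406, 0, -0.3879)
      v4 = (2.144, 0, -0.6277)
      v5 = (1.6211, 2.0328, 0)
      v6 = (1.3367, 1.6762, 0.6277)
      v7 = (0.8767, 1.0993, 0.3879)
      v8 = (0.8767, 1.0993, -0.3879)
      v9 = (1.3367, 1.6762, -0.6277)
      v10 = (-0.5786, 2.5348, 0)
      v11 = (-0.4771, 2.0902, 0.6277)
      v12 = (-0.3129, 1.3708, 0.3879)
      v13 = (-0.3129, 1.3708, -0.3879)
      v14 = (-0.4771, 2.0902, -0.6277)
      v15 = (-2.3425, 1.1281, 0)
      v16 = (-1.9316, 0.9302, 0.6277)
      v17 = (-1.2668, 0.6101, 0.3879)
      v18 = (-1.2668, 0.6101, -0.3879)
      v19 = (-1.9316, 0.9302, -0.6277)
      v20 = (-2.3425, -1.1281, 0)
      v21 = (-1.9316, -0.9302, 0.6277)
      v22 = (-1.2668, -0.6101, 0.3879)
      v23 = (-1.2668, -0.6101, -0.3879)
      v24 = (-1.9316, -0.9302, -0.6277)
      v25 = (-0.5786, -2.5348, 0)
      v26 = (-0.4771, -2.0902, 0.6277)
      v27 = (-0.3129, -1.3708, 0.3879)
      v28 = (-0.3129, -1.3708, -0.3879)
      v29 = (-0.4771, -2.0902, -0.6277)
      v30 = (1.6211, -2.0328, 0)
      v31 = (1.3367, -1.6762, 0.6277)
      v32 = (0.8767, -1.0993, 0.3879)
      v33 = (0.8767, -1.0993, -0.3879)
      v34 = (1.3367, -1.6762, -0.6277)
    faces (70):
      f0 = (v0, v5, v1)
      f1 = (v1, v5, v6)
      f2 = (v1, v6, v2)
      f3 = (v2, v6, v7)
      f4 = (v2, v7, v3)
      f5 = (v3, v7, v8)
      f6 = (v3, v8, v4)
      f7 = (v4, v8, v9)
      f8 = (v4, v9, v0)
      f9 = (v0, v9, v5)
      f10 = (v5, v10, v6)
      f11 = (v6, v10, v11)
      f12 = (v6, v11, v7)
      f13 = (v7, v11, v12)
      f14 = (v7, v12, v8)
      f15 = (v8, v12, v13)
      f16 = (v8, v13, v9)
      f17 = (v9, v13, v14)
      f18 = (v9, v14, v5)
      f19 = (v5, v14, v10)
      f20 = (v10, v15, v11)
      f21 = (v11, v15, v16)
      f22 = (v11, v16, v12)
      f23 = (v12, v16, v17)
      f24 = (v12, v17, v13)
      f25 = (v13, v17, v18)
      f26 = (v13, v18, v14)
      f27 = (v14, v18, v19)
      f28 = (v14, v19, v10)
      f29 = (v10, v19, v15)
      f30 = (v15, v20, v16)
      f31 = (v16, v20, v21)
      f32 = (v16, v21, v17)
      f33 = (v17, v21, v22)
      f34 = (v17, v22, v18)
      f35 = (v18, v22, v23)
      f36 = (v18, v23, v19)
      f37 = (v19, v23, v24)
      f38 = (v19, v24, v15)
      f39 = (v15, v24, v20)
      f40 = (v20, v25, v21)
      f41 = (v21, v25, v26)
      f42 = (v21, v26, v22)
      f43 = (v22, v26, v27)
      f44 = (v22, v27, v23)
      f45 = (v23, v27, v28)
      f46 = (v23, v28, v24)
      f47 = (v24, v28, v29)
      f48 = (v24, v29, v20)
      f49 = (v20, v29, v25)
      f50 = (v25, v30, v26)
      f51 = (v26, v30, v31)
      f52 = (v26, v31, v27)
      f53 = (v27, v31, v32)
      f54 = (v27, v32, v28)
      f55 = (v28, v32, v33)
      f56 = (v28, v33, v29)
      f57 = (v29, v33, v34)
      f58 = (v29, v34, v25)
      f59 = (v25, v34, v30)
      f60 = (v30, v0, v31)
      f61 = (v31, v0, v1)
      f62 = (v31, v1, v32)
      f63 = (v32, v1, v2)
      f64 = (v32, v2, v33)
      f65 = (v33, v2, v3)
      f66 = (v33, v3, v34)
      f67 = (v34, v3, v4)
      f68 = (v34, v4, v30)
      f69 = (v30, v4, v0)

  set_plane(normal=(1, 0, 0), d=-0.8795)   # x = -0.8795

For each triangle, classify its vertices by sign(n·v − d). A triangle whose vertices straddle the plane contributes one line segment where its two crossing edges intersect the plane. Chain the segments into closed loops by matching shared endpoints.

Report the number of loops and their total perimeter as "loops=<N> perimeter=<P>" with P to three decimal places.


Straddling triangles (20 of 70):
  (v10,v15,v11) [+-+] → (-0.8795, 2.29483, 0)–(-0.8795, 1.88266, 0.492294)  len=0.6421
  (v11,v15,v16) [+--] → (-0.8795, 1.88266, 0.492294)–(-0.8795, 1.76928, 0.6277)  len=0.1766
  (v11,v16,v12) [+-+] → (-0.8795, 1.76928, 0.6277)–(-0.8795, 1.21658, 0.471838)  len=0.5743
  (v12,v16,v17) [+--] → (-0.8795, 1.21658, 0.471838)–(-0.8795, 0.918957, 0.3879)  len=0.3092
  (v12,v17,v13) [+-+] → (-0.8795, 0.918957, 0.3879)–(-0.8795, 0.918957, 0.0729117)  len=0.3150
  (v13,v17,v18) [+--] → (-0.8795, 0.918957, 0.0729117)–(-0.8795, 0.918957, -0.3879)  len=0.4608
  (v13,v18,v14) [+-+] → (-0.8795, 0.918957, -0.3879)–(-0.8795, 1.336, -0.505507)  len=0.4333
  (v14,v18,v19) [+--] → (-0.8795, 1.336, -0.505507)–(-0.8795, 1.76928, -0.6277)  len=0.4502
  (v14,v19,v10) [+-+] → (-0.8795, 1.76928, -0.6277)–(-0.8795, 2.17795, -0.139597)  len=0.6366
  (v10,v19,v15) [+--] → (-0.8795, 2.17795, -0.139597)–(-0.8795, 2.29483, 0)  len=0.1821
  (v20,v25,v21) [-+-] → (-0.8795, -2.29483, 0)–(-0.8795, -2.17795, 0.139597)  len=0.1821
  (v21,v25,v26) [-++] → (-0.8795, -2.17795, 0.139597)–(-0.8795, -1.76928, 0.6277)  len=0.6366
  (v21,v26,v22) [-+-] → (-0.8795, -1.76928, 0.6277)–(-0.8795, -1.336, 0.505507)  len=0.4502
  (v22,v26,v27) [-++] → (-0.8795, -1.336, 0.505507)–(-0.8795, -0.918957, 0.3879)  len=0.4333
  (v22,v27,v23) [-+-] → (-0.8795, -0.918957, 0.3879)–(-0.8795, -0.918957, -0.0729117)  len=0.4608
  (v23,v27,v28) [-++] → (-0.8795, -0.918957, -0.0729117)–(-0.8795, -0.918957, -0.3879)  len=0.3150
  (v23,v28,v24) [-+-] → (-0.8795, -0.918957, -0.3879)–(-0.8795, -1.21658, -0.471838)  len=0.3092
  (v24,v28,v29) [-++] → (-0.8795, -1.21658, -0.471838)–(-0.8795, -1.76928, -0.6277)  len=0.5743
  (v24,v29,v20) [-+-] → (-0.8795, -1.76928, -0.6277)–(-0.8795, -1.88266, -0.492294)  len=0.1766
  (v20,v29,v25) [-++] → (-0.8795, -1.88266, -0.492294)–(-0.8795, -2.29483, 0)  len=0.6421

Chained into 2 loop(s):
  loop 1: 10 segments, perimeter = 4.1801
  loop 2: 10 segments, perimeter = 4.1801
Total perimeter = 8.360

loops=2 perimeter=8.360
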